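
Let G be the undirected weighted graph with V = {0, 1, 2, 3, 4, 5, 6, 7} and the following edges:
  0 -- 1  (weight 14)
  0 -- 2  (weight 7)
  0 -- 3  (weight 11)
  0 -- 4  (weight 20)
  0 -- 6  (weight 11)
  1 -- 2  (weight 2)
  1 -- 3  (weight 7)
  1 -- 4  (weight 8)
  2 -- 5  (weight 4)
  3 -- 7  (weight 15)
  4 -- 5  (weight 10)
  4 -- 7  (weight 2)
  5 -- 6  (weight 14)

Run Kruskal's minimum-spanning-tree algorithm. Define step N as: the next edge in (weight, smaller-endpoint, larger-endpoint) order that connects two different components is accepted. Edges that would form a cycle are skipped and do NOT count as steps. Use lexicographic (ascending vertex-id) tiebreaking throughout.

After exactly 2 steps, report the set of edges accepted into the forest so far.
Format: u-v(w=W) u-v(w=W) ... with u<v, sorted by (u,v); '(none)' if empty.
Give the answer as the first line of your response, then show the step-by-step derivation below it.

1-2(w=2) 4-7(w=2)

step 1: add edge 1-2 (w=2); MST = {1-2(w=2)}
step 2: add edge 4-7 (w=2); MST = {1-2(w=2) 4-7(w=2)}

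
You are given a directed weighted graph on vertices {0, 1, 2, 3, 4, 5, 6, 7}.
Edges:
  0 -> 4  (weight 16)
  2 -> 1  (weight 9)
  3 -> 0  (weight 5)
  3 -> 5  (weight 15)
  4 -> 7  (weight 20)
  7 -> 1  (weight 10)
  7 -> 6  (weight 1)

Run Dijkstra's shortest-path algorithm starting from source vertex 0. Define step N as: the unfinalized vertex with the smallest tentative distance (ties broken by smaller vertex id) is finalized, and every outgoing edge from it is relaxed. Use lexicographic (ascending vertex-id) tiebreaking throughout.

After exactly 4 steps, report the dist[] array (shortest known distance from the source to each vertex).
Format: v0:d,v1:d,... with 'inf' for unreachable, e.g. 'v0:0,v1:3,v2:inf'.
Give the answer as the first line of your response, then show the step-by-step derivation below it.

v0:0,v1:46,v2:inf,v3:inf,v4:16,v5:inf,v6:37,v7:36

step 1: dist = v0:0,v1:inf,v2:inf,v3:inf,v4:16,v5:inf,v6:inf,v7:inf
step 2: dist = v0:0,v1:inf,v2:inf,v3:inf,v4:16,v5:inf,v6:inf,v7:36
step 3: dist = v0:0,v1:46,v2:inf,v3:inf,v4:16,v5:inf,v6:37,v7:36
step 4: dist = v0:0,v1:46,v2:inf,v3:inf,v4:16,v5:inf,v6:37,v7:36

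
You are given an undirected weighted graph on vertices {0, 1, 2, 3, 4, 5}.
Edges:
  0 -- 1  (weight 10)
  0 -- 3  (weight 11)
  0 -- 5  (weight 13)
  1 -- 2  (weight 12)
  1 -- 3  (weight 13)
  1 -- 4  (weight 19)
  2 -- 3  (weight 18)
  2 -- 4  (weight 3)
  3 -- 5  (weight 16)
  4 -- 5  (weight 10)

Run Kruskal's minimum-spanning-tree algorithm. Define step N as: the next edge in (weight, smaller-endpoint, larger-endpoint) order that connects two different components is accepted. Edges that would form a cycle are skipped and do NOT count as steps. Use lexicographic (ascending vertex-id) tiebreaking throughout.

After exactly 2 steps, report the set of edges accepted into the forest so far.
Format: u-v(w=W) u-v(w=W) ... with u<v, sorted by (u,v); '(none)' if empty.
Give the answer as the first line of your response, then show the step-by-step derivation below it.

0-1(w=10) 2-4(w=3)

step 1: add edge 2-4 (w=3); MST = {2-4(w=3)}
step 2: add edge 0-1 (w=10); MST = {0-1(w=10) 2-4(w=3)}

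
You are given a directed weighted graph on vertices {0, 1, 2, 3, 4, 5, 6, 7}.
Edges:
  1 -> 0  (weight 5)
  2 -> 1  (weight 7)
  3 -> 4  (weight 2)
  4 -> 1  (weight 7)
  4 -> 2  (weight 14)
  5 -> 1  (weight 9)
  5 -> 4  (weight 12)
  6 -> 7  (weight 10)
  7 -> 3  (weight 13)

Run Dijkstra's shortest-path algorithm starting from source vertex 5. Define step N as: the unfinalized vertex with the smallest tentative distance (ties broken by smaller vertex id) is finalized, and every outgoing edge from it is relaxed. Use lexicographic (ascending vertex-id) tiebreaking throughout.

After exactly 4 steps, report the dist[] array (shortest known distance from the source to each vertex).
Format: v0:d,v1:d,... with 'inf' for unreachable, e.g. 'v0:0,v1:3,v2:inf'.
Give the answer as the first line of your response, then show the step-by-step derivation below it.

v0:14,v1:9,v2:26,v3:inf,v4:12,v5:0,v6:inf,v7:inf

step 1: dist = v0:inf,v1:9,v2:inf,v3:inf,v4:12,v5:0,v6:inf,v7:inf
step 2: dist = v0:14,v1:9,v2:inf,v3:inf,v4:12,v5:0,v6:inf,v7:inf
step 3: dist = v0:14,v1:9,v2:26,v3:inf,v4:12,v5:0,v6:inf,v7:inf
step 4: dist = v0:14,v1:9,v2:26,v3:inf,v4:12,v5:0,v6:inf,v7:inf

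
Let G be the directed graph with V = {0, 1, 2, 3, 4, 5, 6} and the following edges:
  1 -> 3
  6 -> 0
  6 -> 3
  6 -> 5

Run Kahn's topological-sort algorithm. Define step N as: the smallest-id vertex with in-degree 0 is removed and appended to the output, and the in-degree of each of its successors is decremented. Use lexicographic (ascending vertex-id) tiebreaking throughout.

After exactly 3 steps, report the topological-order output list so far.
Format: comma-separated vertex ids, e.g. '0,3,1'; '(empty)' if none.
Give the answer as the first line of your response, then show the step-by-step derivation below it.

1,2,4

step 1: output 1; order=[1]; indeg=(1,0,0,1,0,1,0)
step 2: output 2; order=[1,2]; indeg=(1,0,0,1,0,1,0)
step 3: output 4; order=[1,2,4]; indeg=(1,0,0,1,0,1,0)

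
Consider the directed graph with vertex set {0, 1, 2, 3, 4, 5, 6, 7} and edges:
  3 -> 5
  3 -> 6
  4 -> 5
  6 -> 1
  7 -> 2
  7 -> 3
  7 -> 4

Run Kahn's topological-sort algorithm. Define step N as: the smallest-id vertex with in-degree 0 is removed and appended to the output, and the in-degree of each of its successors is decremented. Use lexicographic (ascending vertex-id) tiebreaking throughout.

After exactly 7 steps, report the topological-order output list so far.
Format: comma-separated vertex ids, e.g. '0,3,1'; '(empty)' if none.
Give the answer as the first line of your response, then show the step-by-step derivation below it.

0,7,2,3,4,5,6

step 1: output 0; order=[0]; indeg=(0,1,1,1,1,2,1,0)
step 2: output 7; order=[0,7]; indeg=(0,1,0,0,0,2,1,0)
step 3: output 2; order=[0,7,2]; indeg=(0,1,0,0,0,2,1,0)
step 4: output 3; order=[0,7,2,3]; indeg=(0,1,0,0,0,1,0,0)
step 5: output 4; order=[0,7,2,3,4]; indeg=(0,1,0,0,0,0,0,0)
step 6: output 5; order=[0,7,2,3,4,5]; indeg=(0,1,0,0,0,0,0,0)
step 7: output 6; order=[0,7,2,3,4,5,6]; indeg=(0,0,0,0,0,0,0,0)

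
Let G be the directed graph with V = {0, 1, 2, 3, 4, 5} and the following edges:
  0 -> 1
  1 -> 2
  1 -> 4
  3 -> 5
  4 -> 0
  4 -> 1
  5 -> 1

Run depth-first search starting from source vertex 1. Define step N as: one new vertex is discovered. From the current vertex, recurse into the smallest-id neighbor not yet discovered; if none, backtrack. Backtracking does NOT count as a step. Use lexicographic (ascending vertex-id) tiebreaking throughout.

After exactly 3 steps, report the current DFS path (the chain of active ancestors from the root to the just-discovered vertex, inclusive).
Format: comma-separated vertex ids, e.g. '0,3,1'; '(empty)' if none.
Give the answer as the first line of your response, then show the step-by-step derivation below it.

1,4

step 1: discover 1; path=1; order=1
step 2: discover 2; path=1>2; order=1,2
step 3: discover 4; path=1>4; order=1,2,4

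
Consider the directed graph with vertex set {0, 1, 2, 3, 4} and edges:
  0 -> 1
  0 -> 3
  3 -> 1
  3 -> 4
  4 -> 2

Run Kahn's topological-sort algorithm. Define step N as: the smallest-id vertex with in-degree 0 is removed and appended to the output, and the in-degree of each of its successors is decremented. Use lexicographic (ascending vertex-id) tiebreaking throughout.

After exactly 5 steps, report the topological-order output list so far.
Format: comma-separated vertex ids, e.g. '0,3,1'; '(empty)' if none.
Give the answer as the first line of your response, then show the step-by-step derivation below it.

0,3,1,4,2

step 1: output 0; order=[0]; indeg=(0,1,1,0,1)
step 2: output 3; order=[0,3]; indeg=(0,0,1,0,0)
step 3: output 1; order=[0,3,1]; indeg=(0,0,1,0,0)
step 4: output 4; order=[0,3,1,4]; indeg=(0,0,0,0,0)
step 5: output 2; order=[0,3,1,4,2]; indeg=(0,0,0,0,0)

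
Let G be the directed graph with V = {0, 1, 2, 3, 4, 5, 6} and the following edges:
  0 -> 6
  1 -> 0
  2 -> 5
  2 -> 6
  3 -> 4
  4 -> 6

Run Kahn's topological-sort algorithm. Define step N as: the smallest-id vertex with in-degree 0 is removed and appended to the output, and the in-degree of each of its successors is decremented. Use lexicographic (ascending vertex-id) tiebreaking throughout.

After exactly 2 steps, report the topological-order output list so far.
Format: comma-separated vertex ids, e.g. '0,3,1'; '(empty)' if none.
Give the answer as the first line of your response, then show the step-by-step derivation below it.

1,0

step 1: output 1; order=[1]; indeg=(0,0,0,0,1,1,3)
step 2: output 0; order=[1,0]; indeg=(0,0,0,0,1,1,2)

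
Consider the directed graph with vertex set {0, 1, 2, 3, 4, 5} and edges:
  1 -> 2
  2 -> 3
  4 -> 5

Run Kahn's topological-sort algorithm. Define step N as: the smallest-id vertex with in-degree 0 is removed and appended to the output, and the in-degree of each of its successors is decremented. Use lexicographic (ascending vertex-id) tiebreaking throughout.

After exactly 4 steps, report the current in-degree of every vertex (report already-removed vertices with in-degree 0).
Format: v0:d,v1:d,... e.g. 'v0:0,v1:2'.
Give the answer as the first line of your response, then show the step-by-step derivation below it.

v0:0,v1:0,v2:0,v3:0,v4:0,v5:1

step 1: output 0; order=[0]; indeg=(0,0,1,1,0,1)
step 2: output 1; order=[0,1]; indeg=(0,0,0,1,0,1)
step 3: output 2; order=[0,1,2]; indeg=(0,0,0,0,0,1)
step 4: output 3; order=[0,1,2,3]; indeg=(0,0,0,0,0,1)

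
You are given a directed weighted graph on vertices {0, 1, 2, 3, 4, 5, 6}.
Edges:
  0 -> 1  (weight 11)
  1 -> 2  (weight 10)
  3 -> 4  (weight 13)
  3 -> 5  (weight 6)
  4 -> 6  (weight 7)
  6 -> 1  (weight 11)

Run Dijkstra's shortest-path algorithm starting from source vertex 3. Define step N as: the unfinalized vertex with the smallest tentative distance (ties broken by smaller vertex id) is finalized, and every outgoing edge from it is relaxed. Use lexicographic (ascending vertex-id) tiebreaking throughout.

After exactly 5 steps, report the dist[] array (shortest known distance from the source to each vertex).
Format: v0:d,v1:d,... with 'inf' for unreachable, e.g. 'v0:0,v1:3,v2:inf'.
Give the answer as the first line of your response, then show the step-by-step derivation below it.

v0:inf,v1:31,v2:41,v3:0,v4:13,v5:6,v6:20

step 1: dist = v0:inf,v1:inf,v2:inf,v3:0,v4:13,v5:6,v6:inf
step 2: dist = v0:inf,v1:inf,v2:inf,v3:0,v4:13,v5:6,v6:inf
step 3: dist = v0:inf,v1:inf,v2:inf,v3:0,v4:13,v5:6,v6:20
step 4: dist = v0:inf,v1:31,v2:inf,v3:0,v4:13,v5:6,v6:20
step 5: dist = v0:inf,v1:31,v2:41,v3:0,v4:13,v5:6,v6:20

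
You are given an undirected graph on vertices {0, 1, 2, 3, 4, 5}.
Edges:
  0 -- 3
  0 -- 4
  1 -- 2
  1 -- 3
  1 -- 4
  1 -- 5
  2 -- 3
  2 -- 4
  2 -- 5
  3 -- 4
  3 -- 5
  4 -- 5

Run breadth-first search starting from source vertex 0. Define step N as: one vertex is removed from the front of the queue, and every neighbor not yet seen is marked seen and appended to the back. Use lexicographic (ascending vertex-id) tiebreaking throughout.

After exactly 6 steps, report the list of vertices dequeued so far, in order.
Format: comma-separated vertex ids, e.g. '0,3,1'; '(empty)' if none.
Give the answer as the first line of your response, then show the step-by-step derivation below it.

0,3,4,1,2,5

step 1: dequeue 0; queue=[3,4]; order=0
step 2: dequeue 3; queue=[4,1,2,5]; order=0,3
step 3: dequeue 4; queue=[1,2,5]; order=0,3,4
step 4: dequeue 1; queue=[2,5]; order=0,3,4,1
step 5: dequeue 2; queue=[5]; order=0,3,4,1,2
step 6: dequeue 5; queue=[(empty)]; order=0,3,4,1,2,5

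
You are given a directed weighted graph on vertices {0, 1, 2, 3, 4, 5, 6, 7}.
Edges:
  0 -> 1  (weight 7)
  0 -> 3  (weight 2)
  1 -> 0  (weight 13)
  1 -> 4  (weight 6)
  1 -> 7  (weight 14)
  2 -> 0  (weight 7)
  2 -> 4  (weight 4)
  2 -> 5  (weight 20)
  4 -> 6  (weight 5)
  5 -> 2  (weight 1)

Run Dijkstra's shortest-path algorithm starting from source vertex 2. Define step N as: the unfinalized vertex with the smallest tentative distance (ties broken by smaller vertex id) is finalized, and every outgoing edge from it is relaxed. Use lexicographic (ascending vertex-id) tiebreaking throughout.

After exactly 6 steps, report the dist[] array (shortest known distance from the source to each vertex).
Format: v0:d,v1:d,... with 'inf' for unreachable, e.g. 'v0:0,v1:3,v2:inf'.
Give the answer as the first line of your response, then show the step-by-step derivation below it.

v0:7,v1:14,v2:0,v3:9,v4:4,v5:20,v6:9,v7:28

step 1: dist = v0:7,v1:inf,v2:0,v3:inf,v4:4,v5:20,v6:inf,v7:inf
step 2: dist = v0:7,v1:inf,v2:0,v3:inf,v4:4,v5:20,v6:9,v7:inf
step 3: dist = v0:7,v1:14,v2:0,v3:9,v4:4,v5:20,v6:9,v7:inf
step 4: dist = v0:7,v1:14,v2:0,v3:9,v4:4,v5:20,v6:9,v7:inf
step 5: dist = v0:7,v1:14,v2:0,v3:9,v4:4,v5:20,v6:9,v7:inf
step 6: dist = v0:7,v1:14,v2:0,v3:9,v4:4,v5:20,v6:9,v7:28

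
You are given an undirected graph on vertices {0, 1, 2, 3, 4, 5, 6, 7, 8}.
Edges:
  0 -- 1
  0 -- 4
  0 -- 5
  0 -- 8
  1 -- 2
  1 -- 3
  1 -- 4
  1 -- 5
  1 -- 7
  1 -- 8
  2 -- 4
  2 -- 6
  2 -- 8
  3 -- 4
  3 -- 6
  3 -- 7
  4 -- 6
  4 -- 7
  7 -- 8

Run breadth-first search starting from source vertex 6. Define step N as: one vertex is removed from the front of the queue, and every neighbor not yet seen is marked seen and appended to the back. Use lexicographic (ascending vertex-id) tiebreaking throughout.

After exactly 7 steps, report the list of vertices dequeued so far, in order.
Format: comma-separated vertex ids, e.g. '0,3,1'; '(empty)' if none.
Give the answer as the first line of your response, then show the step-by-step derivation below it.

6,2,3,4,1,8,7

step 1: dequeue 6; queue=[2,3,4]; order=6
step 2: dequeue 2; queue=[3,4,1,8]; order=6,2
step 3: dequeue 3; queue=[4,1,8,7]; order=6,2,3
step 4: dequeue 4; queue=[1,8,7,0]; order=6,2,3,4
step 5: dequeue 1; queue=[8,7,0,5]; order=6,2,3,4,1
step 6: dequeue 8; queue=[7,0,5]; order=6,2,3,4,1,8
step 7: dequeue 7; queue=[0,5]; order=6,2,3,4,1,8,7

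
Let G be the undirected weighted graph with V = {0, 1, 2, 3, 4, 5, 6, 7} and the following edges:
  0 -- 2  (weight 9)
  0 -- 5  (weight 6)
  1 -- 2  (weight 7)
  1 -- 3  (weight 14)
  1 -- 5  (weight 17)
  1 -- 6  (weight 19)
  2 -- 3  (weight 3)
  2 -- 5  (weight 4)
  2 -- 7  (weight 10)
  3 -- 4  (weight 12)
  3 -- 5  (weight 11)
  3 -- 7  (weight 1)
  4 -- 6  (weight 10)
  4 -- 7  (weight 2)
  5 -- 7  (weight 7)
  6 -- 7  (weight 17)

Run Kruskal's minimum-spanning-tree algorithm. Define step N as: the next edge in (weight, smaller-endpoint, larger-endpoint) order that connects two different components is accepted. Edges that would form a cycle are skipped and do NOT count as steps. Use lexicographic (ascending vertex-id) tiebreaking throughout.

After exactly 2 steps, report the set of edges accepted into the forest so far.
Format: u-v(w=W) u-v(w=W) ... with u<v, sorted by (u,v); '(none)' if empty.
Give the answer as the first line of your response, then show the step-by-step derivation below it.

3-7(w=1) 4-7(w=2)

step 1: add edge 3-7 (w=1); MST = {3-7(w=1)}
step 2: add edge 4-7 (w=2); MST = {3-7(w=1) 4-7(w=2)}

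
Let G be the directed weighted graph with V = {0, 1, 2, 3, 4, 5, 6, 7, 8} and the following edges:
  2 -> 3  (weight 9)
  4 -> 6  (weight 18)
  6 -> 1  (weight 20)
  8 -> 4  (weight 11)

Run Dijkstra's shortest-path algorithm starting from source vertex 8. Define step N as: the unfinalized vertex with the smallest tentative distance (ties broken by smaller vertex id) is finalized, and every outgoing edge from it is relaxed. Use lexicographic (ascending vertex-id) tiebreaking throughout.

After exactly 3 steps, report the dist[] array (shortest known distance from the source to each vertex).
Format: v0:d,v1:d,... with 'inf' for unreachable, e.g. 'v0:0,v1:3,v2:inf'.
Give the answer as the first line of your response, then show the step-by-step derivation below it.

v0:inf,v1:49,v2:inf,v3:inf,v4:11,v5:inf,v6:29,v7:inf,v8:0

step 1: dist = v0:inf,v1:inf,v2:inf,v3:inf,v4:11,v5:inf,v6:inf,v7:inf,v8:0
step 2: dist = v0:inf,v1:inf,v2:inf,v3:inf,v4:11,v5:inf,v6:29,v7:inf,v8:0
step 3: dist = v0:inf,v1:49,v2:inf,v3:inf,v4:11,v5:inf,v6:29,v7:inf,v8:0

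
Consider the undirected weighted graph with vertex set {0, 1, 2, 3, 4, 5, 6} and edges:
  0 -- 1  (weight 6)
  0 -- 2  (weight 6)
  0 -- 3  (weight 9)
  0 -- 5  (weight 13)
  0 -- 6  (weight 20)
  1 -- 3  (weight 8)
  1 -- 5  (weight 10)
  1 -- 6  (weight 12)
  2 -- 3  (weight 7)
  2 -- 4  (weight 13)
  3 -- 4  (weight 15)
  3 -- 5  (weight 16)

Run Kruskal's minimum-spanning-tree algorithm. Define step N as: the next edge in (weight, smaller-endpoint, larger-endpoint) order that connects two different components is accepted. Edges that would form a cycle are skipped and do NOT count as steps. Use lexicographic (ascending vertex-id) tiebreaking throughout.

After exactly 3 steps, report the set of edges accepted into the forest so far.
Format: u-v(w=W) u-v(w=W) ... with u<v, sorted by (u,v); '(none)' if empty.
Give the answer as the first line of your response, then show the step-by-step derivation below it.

0-1(w=6) 0-2(w=6) 2-3(w=7)

step 1: add edge 0-1 (w=6); MST = {0-1(w=6)}
step 2: add edge 0-2 (w=6); MST = {0-1(w=6) 0-2(w=6)}
step 3: add edge 2-3 (w=7); MST = {0-1(w=6) 0-2(w=6) 2-3(w=7)}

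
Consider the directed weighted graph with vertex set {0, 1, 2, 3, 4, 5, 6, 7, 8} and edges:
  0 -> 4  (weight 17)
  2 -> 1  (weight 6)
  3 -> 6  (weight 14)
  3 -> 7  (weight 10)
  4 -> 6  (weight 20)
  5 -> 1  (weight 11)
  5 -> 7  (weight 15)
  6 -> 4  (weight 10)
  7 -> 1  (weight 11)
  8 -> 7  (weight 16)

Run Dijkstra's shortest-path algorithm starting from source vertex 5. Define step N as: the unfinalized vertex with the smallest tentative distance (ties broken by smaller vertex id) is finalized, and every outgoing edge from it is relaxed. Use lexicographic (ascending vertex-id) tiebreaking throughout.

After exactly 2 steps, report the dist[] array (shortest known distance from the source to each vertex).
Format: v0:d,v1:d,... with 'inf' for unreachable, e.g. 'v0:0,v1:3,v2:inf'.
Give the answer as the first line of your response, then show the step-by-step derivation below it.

v0:inf,v1:11,v2:inf,v3:inf,v4:inf,v5:0,v6:inf,v7:15,v8:inf

step 1: dist = v0:inf,v1:11,v2:inf,v3:inf,v4:inf,v5:0,v6:inf,v7:15,v8:inf
step 2: dist = v0:inf,v1:11,v2:inf,v3:inf,v4:inf,v5:0,v6:inf,v7:15,v8:inf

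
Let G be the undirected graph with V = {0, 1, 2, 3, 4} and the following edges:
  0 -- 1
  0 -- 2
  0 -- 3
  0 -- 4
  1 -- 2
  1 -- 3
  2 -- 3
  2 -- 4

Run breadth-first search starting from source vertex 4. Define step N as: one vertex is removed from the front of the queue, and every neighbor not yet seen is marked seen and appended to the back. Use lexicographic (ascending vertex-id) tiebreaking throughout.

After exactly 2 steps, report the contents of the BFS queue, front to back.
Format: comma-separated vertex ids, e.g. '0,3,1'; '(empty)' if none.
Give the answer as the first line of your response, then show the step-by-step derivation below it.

2,1,3

step 1: dequeue 4; queue=[0,2]; order=4
step 2: dequeue 0; queue=[2,1,3]; order=4,0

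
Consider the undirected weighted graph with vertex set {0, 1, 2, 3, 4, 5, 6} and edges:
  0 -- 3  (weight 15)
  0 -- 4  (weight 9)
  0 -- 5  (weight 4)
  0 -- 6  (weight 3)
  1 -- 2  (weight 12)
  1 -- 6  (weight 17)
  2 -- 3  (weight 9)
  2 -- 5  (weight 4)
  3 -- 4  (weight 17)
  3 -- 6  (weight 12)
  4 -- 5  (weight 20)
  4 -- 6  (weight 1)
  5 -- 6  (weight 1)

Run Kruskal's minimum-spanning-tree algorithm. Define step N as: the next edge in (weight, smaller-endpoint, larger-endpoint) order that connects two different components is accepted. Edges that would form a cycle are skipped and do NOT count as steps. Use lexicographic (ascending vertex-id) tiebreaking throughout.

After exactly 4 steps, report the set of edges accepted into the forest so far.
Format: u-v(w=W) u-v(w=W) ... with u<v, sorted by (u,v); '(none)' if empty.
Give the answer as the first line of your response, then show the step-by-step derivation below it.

0-6(w=3) 2-5(w=4) 4-6(w=1) 5-6(w=1)

step 1: add edge 4-6 (w=1); MST = {4-6(w=1)}
step 2: add edge 5-6 (w=1); MST = {4-6(w=1) 5-6(w=1)}
step 3: add edge 0-6 (w=3); MST = {0-6(w=3) 4-6(w=1) 5-6(w=1)}
step 4: add edge 2-5 (w=4); MST = {0-6(w=3) 2-5(w=4) 4-6(w=1) 5-6(w=1)}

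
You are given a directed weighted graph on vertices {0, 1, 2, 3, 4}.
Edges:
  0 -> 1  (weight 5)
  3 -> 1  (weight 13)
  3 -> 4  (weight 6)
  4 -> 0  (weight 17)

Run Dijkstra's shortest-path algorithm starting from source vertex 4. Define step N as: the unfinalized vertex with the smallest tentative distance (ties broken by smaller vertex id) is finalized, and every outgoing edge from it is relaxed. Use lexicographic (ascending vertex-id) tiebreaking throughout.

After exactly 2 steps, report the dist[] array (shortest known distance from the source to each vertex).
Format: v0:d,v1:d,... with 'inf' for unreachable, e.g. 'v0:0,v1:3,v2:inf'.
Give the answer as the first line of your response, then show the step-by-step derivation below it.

v0:17,v1:22,v2:inf,v3:inf,v4:0

step 1: dist = v0:17,v1:inf,v2:inf,v3:inf,v4:0
step 2: dist = v0:17,v1:22,v2:inf,v3:inf,v4:0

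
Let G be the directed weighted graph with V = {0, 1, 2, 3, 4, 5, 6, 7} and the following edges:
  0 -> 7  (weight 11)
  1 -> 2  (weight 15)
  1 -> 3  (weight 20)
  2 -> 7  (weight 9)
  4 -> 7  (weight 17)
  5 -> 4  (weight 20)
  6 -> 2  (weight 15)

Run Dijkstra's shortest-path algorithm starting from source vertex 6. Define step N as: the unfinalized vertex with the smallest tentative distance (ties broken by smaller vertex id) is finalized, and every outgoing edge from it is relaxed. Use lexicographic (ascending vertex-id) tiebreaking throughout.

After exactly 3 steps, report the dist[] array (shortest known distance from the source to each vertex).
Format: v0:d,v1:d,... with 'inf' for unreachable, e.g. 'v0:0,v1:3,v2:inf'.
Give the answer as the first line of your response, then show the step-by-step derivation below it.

v0:inf,v1:inf,v2:15,v3:inf,v4:inf,v5:inf,v6:0,v7:24

step 1: dist = v0:inf,v1:inf,v2:15,v3:inf,v4:inf,v5:inf,v6:0,v7:inf
step 2: dist = v0:inf,v1:inf,v2:15,v3:inf,v4:inf,v5:inf,v6:0,v7:24
step 3: dist = v0:inf,v1:inf,v2:15,v3:inf,v4:inf,v5:inf,v6:0,v7:24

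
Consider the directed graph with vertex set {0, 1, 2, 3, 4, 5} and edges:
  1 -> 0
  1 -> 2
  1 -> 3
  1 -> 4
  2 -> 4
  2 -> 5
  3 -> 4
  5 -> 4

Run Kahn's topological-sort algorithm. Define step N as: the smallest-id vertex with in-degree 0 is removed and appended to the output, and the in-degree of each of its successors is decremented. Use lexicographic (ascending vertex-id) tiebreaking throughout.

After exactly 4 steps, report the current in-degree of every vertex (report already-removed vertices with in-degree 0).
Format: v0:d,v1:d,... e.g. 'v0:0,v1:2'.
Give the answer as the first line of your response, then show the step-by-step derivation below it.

v0:0,v1:0,v2:0,v3:0,v4:1,v5:0

step 1: output 1; order=[1]; indeg=(0,0,0,0,3,1)
step 2: output 0; order=[1,0]; indeg=(0,0,0,0,3,1)
step 3: output 2; order=[1,0,2]; indeg=(0,0,0,0,2,0)
step 4: output 3; order=[1,0,2,3]; indeg=(0,0,0,0,1,0)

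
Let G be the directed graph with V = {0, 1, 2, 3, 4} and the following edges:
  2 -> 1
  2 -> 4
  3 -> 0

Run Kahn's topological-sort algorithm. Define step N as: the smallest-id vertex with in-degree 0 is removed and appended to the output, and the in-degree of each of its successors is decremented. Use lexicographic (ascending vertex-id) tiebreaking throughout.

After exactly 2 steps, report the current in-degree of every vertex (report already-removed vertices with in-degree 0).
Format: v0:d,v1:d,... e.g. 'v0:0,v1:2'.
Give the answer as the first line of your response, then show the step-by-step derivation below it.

v0:1,v1:0,v2:0,v3:0,v4:0

step 1: output 2; order=[2]; indeg=(1,0,0,0,0)
step 2: output 1; order=[2,1]; indeg=(1,0,0,0,0)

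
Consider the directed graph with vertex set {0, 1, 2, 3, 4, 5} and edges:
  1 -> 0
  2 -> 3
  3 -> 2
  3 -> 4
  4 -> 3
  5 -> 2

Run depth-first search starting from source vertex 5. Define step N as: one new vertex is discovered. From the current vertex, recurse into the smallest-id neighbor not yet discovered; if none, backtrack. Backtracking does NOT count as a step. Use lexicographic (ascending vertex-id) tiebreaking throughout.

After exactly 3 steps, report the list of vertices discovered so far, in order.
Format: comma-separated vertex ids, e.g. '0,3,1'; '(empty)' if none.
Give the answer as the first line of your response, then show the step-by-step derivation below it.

5,2,3

step 1: discover 5; path=5; order=5
step 2: discover 2; path=5>2; order=5,2
step 3: discover 3; path=5>2>3; order=5,2,3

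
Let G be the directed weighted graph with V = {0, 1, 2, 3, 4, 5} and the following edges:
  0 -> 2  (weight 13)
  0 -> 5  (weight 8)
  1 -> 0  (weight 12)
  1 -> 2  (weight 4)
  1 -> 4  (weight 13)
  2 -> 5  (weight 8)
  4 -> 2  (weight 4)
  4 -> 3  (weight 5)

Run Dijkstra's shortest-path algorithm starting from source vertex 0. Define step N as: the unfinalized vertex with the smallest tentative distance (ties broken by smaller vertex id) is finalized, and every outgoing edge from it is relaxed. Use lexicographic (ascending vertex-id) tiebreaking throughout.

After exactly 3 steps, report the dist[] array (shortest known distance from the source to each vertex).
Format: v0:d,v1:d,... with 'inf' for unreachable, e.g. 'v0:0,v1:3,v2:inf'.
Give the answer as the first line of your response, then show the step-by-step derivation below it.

v0:0,v1:inf,v2:13,v3:inf,v4:inf,v5:8

step 1: dist = v0:0,v1:inf,v2:13,v3:inf,v4:inf,v5:8
step 2: dist = v0:0,v1:inf,v2:13,v3:inf,v4:inf,v5:8
step 3: dist = v0:0,v1:inf,v2:13,v3:inf,v4:inf,v5:8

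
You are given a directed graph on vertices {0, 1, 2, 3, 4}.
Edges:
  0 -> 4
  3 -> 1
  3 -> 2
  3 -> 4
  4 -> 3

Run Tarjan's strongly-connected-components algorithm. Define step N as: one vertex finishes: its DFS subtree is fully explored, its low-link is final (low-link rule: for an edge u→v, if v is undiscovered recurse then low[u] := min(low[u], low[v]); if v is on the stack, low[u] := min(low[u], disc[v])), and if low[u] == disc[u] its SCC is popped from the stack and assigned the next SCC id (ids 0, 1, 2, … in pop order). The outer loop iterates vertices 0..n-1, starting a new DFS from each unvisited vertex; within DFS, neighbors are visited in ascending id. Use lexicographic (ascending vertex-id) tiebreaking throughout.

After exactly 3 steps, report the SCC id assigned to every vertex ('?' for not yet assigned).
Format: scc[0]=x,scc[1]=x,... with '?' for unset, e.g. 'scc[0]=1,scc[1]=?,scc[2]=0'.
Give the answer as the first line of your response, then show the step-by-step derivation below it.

scc[0]=?,scc[1]=0,scc[2]=1,scc[3]=?,scc[4]=?

step 1: low=(low[0]=0,low[1]=3,low[2]=?,low[3]=2,low[4]=1); scc=(scc[0]=?,scc[1]=0,scc[2]=?,scc[3]=?,scc[4]=?)
step 2: low=(low[0]=0,low[1]=3,low[2]=4,low[3]=2,low[4]=1); scc=(scc[0]=?,scc[1]=0,scc[2]=1,scc[3]=?,scc[4]=?)
step 3: low=(low[0]=0,low[1]=3,low[2]=4,low[3]=1,low[4]=1); scc=(scc[0]=?,scc[1]=0,scc[2]=1,scc[3]=?,scc[4]=?)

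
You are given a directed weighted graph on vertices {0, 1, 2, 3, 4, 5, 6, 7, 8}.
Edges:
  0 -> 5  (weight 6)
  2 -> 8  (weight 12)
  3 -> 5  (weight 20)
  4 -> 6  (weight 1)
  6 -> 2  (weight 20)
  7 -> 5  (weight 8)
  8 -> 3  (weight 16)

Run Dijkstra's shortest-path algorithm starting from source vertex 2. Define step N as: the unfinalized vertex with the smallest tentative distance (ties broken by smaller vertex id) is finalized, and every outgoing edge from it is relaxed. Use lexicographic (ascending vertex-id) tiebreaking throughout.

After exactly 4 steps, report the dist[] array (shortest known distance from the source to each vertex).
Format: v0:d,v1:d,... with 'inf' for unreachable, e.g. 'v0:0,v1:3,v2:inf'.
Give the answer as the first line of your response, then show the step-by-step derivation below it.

v0:inf,v1:inf,v2:0,v3:28,v4:inf,v5:48,v6:inf,v7:inf,v8:12

step 1: dist = v0:inf,v1:inf,v2:0,v3:inf,v4:inf,v5:inf,v6:inf,v7:inf,v8:12
step 2: dist = v0:inf,v1:inf,v2:0,v3:28,v4:inf,v5:inf,v6:inf,v7:inf,v8:12
step 3: dist = v0:inf,v1:inf,v2:0,v3:28,v4:inf,v5:48,v6:inf,v7:inf,v8:12
step 4: dist = v0:inf,v1:inf,v2:0,v3:28,v4:inf,v5:48,v6:inf,v7:inf,v8:12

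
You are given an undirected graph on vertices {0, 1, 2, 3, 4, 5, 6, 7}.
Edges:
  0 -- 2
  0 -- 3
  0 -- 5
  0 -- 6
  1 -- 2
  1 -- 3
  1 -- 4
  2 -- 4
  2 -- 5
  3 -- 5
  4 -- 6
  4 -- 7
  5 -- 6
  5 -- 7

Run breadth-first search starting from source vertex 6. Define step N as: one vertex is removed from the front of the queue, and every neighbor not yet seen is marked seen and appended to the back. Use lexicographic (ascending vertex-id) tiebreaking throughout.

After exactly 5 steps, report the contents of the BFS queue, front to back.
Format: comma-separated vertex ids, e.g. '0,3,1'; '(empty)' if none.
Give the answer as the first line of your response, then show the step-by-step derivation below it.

3,1,7

step 1: dequeue 6; queue=[0,4,5]; order=6
step 2: dequeue 0; queue=[4,5,2,3]; order=6,0
step 3: dequeue 4; queue=[5,2,3,1,7]; order=6,0,4
step 4: dequeue 5; queue=[2,3,1,7]; order=6,0,4,5
step 5: dequeue 2; queue=[3,1,7]; order=6,0,4,5,2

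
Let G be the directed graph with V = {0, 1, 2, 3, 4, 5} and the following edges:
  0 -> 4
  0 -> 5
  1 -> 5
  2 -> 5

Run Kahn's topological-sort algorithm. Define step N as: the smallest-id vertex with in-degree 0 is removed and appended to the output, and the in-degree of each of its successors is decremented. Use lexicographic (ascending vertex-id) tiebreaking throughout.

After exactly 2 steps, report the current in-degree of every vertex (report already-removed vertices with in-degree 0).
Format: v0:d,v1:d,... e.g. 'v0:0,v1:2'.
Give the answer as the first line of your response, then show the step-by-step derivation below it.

v0:0,v1:0,v2:0,v3:0,v4:0,v5:1

step 1: output 0; order=[0]; indeg=(0,0,0,0,0,2)
step 2: output 1; order=[0,1]; indeg=(0,0,0,0,0,1)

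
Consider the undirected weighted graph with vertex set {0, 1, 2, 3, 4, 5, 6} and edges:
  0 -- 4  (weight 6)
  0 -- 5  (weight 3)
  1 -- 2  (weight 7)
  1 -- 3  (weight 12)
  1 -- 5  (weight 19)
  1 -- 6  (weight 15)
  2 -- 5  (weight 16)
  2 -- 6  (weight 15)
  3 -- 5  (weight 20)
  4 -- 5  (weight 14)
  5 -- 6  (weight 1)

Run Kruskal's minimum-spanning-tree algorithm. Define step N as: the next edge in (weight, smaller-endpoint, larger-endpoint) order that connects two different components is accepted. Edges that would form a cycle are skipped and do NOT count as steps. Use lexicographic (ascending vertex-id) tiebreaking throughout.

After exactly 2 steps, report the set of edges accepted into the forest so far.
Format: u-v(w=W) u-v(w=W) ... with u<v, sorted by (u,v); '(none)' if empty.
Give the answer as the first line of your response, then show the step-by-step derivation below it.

0-5(w=3) 5-6(w=1)

step 1: add edge 5-6 (w=1); MST = {5-6(w=1)}
step 2: add edge 0-5 (w=3); MST = {0-5(w=3) 5-6(w=1)}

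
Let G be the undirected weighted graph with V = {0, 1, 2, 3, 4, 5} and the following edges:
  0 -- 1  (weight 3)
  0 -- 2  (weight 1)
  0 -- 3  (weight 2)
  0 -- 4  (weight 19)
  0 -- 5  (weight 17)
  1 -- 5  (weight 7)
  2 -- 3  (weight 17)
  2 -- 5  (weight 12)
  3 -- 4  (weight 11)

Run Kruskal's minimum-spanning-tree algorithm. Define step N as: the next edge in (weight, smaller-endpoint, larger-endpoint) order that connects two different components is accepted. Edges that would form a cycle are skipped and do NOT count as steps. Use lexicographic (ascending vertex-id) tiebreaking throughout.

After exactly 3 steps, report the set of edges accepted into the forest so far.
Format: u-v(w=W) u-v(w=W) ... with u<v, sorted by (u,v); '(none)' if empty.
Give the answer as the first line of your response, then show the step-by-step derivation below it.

0-1(w=3) 0-2(w=1) 0-3(w=2)

step 1: add edge 0-2 (w=1); MST = {0-2(w=1)}
step 2: add edge 0-3 (w=2); MST = {0-2(w=1) 0-3(w=2)}
step 3: add edge 0-1 (w=3); MST = {0-1(w=3) 0-2(w=1) 0-3(w=2)}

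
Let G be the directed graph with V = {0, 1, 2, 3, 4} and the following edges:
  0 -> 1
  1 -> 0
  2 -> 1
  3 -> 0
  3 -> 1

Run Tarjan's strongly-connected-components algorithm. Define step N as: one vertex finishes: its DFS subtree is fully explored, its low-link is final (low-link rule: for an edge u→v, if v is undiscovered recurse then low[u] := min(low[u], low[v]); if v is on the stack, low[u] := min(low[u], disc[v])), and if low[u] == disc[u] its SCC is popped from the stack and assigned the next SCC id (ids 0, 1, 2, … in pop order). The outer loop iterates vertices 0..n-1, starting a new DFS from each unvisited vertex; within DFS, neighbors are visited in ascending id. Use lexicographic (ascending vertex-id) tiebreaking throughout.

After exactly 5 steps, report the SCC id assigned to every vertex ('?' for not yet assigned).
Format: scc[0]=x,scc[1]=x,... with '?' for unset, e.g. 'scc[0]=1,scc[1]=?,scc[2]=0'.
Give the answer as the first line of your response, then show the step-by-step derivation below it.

scc[0]=0,scc[1]=0,scc[2]=1,scc[3]=2,scc[4]=3

step 1: low=(low[0]=0,low[1]=0,low[2]=?,low[3]=?,low[4]=?); scc=(scc[0]=?,scc[1]=?,scc[2]=?,scc[3]=?,scc[4]=?)
step 2: low=(low[0]=0,low[1]=0,low[2]=?,low[3]=?,low[4]=?); scc=(scc[0]=0,scc[1]=0,scc[2]=?,scc[3]=?,scc[4]=?)
step 3: low=(low[0]=0,low[1]=0,low[2]=2,low[3]=?,low[4]=?); scc=(scc[0]=0,scc[1]=0,scc[2]=1,scc[3]=?,scc[4]=?)
step 4: low=(low[0]=0,low[1]=0,low[2]=2,low[3]=3,low[4]=?); scc=(scc[0]=0,scc[1]=0,scc[2]=1,scc[3]=2,scc[4]=?)
step 5: low=(low[0]=0,low[1]=0,low[2]=2,low[3]=3,low[4]=4); scc=(scc[0]=0,scc[1]=0,scc[2]=1,scc[3]=2,scc[4]=3)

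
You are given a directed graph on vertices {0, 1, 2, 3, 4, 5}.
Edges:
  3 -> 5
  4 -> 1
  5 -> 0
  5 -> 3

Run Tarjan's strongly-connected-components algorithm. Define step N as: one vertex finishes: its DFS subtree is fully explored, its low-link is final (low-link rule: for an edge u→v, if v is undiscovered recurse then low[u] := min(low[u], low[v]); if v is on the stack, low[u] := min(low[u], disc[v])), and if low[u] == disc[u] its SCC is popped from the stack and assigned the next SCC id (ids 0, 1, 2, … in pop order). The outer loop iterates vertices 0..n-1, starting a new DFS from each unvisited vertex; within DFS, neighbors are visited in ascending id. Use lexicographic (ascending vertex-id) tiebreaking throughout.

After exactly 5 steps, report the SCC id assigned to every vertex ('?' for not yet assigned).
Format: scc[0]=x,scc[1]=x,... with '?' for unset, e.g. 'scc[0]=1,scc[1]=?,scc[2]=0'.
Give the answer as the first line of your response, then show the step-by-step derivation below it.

scc[0]=0,scc[1]=1,scc[2]=2,scc[3]=3,scc[4]=?,scc[5]=3

step 1: low=(low[0]=0,low[1]=?,low[2]=?,low[3]=?,low[4]=?,low[5]=?); scc=(scc[0]=0,scc[1]=?,scc[2]=?,scc[3]=?,scc[4]=?,scc[5]=?)
step 2: low=(low[0]=0,low[1]=1,low[2]=?,low[3]=?,low[4]=?,low[5]=?); scc=(scc[0]=0,scc[1]=1,scc[2]=?,scc[3]=?,scc[4]=?,scc[5]=?)
step 3: low=(low[0]=0,low[1]=1,low[2]=2,low[3]=?,low[4]=?,low[5]=?); scc=(scc[0]=0,scc[1]=1,scc[2]=2,scc[3]=?,scc[4]=?,scc[5]=?)
step 4: low=(low[0]=0,low[1]=1,low[2]=2,low[3]=3,low[4]=?,low[5]=3); scc=(scc[0]=0,scc[1]=1,scc[2]=2,scc[3]=?,scc[4]=?,scc[5]=?)
step 5: low=(low[0]=0,low[1]=1,low[2]=2,low[3]=3,low[4]=?,low[5]=3); scc=(scc[0]=0,scc[1]=1,scc[2]=2,scc[3]=3,scc[4]=?,scc[5]=3)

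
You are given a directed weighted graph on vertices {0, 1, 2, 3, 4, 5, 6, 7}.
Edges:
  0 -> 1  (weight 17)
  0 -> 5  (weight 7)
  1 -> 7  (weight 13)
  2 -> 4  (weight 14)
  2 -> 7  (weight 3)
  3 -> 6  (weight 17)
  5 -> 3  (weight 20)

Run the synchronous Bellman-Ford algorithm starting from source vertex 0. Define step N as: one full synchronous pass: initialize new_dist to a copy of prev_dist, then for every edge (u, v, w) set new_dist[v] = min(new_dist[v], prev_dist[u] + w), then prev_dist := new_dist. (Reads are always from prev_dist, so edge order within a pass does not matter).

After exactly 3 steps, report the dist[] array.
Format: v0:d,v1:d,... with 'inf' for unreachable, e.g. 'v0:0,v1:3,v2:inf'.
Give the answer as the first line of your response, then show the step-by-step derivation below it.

v0:0,v1:17,v2:inf,v3:27,v4:inf,v5:7,v6:44,v7:30

step 1: dist = v0:0,v1:17,v2:inf,v3:inf,v4:inf,v5:7,v6:inf,v7:inf
step 2: dist = v0:0,v1:17,v2:inf,v3:27,v4:inf,v5:7,v6:inf,v7:30
step 3: dist = v0:0,v1:17,v2:inf,v3:27,v4:inf,v5:7,v6:44,v7:30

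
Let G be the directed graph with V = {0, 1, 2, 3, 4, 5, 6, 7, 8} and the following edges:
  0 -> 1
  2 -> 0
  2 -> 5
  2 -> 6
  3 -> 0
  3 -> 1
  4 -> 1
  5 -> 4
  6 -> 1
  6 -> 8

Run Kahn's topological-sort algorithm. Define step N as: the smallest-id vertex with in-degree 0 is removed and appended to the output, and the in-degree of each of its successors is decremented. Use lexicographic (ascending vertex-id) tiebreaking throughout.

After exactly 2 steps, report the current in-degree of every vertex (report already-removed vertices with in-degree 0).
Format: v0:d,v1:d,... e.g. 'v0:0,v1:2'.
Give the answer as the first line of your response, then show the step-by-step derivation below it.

v0:0,v1:3,v2:0,v3:0,v4:1,v5:0,v6:0,v7:0,v8:1

step 1: output 2; order=[2]; indeg=(1,4,0,0,1,0,0,0,1)
step 2: output 3; order=[2,3]; indeg=(0,3,0,0,1,0,0,0,1)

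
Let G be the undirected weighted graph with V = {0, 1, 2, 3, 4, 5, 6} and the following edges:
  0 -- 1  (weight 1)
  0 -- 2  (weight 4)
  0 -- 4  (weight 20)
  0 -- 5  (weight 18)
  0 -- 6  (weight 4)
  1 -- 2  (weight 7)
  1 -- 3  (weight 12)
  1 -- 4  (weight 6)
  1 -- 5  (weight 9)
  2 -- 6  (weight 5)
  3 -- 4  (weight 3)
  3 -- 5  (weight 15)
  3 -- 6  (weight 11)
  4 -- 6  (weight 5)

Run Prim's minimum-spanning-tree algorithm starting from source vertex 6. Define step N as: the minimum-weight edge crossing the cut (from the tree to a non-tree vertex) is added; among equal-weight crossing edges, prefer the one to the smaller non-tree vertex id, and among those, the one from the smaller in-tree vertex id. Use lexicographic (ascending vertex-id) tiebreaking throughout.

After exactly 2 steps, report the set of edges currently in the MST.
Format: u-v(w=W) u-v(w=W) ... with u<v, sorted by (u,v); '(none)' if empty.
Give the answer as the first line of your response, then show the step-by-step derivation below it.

0-1(w=1) 0-6(w=4)

step 1: add edge 0-6 (w=4); MST = {0-6(w=4)}
step 2: add edge 0-1 (w=1); MST = {0-1(w=1) 0-6(w=4)}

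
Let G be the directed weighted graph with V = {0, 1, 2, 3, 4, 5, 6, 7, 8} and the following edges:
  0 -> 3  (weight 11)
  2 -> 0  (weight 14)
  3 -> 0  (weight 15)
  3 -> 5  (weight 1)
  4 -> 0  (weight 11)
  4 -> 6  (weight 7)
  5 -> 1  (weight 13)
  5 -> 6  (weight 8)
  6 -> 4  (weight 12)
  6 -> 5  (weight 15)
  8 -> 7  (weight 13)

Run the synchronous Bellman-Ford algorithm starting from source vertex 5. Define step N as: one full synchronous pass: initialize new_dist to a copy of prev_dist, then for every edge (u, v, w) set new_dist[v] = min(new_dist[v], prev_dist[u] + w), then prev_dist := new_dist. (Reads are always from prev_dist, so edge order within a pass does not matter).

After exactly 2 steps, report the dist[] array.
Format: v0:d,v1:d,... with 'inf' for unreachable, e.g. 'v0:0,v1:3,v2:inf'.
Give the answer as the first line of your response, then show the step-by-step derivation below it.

v0:inf,v1:13,v2:inf,v3:inf,v4:20,v5:0,v6:8,v7:inf,v8:inf

step 1: dist = v0:inf,v1:13,v2:inf,v3:inf,v4:inf,v5:0,v6:8,v7:inf,v8:inf
step 2: dist = v0:inf,v1:13,v2:inf,v3:inf,v4:20,v5:0,v6:8,v7:inf,v8:inf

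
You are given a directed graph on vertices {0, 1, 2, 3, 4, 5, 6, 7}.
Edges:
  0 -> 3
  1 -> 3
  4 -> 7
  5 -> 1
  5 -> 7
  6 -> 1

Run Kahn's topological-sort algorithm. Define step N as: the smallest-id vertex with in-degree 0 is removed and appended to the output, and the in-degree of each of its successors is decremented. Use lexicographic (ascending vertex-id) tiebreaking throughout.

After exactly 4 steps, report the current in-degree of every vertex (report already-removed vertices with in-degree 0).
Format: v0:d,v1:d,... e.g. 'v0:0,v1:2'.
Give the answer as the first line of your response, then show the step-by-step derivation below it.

v0:0,v1:1,v2:0,v3:1,v4:0,v5:0,v6:0,v7:0

step 1: output 0; order=[0]; indeg=(0,2,0,1,0,0,0,2)
step 2: output 2; order=[0,2]; indeg=(0,2,0,1,0,0,0,2)
step 3: output 4; order=[0,2,4]; indeg=(0,2,0,1,0,0,0,1)
step 4: output 5; order=[0,2,4,5]; indeg=(0,1,0,1,0,0,0,0)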